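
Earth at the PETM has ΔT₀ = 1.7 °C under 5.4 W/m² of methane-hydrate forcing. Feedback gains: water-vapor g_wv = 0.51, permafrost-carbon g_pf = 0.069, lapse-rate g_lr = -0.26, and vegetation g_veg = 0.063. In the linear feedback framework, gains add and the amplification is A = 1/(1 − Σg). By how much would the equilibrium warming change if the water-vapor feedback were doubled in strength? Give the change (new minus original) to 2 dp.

Original: g = 0.382, ΔT = 1.7/(1−0.382) = 2.7508 °C.
With doubled water-vapor: g' = 0.892, ΔT' = 1.7/(1−0.892) = 15.7407 °C.
Change = 15.7407 − 2.7508 = 12.99 °C.

12.99 °C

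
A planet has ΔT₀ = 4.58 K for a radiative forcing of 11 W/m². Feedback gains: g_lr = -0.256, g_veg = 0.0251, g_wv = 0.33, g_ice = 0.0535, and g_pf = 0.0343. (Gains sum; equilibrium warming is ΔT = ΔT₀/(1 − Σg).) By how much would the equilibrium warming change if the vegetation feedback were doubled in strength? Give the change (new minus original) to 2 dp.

0.18 K

Original: g = 0.1869, ΔT = 4.58/(1−0.1869) = 5.6328 K.
With doubled vegetation: g' = 0.212, ΔT' = 4.58/(1−0.212) = 5.8122 K.
Change = 5.8122 − 5.6328 = 0.18 K.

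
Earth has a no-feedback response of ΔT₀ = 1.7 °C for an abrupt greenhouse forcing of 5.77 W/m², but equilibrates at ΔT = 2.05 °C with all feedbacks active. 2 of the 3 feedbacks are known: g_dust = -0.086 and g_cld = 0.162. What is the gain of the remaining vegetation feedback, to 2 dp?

0.09

Amplification A = ΔT/ΔT₀ = 2.05/1.7 = 1.206.
Total gain g = 1 − 1/A = 1 − 1/1.206 = 0.1708.
Known gains sum to -0.086 + 0.162 = 0.076.
g_veg = 0.1708 − 0.076 = 0.09.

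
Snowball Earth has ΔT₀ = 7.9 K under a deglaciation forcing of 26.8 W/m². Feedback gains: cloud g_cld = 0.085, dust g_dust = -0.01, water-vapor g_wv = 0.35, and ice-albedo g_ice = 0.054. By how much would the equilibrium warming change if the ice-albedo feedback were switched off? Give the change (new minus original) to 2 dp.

Original: g = 0.479, ΔT = 7.9/(1−0.479) = 15.1631 K.
Without ice-albedo: g' = 0.425, ΔT' = 7.9/(1−0.425) = 13.7391 K.
Change = 13.7391 − 15.1631 = -1.42 K.

-1.42 K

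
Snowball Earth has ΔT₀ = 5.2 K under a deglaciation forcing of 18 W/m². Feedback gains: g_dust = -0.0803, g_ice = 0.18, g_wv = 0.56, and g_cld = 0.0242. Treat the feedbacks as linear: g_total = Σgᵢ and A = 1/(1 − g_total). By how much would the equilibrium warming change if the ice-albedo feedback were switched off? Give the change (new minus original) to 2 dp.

Original: g = 0.6839, ΔT = 5.2/(1−0.6839) = 16.4505 K.
Without ice-albedo: g' = 0.5039, ΔT' = 5.2/(1−0.5039) = 10.4818 K.
Change = 10.4818 − 16.4505 = -5.97 K.

-5.97 K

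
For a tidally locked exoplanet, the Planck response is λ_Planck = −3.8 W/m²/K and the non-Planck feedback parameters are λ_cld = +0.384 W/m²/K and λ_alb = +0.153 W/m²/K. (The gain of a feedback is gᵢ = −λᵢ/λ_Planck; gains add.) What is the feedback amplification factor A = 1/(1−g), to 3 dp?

1.165

Convert to gains: g_cld = 0.384/3.8 = 0.1011; g_alb = 0.153/3.8 = 0.04026.
Total gain g = 0.14136.
A = 1/(1 − 0.14136) = 1.165.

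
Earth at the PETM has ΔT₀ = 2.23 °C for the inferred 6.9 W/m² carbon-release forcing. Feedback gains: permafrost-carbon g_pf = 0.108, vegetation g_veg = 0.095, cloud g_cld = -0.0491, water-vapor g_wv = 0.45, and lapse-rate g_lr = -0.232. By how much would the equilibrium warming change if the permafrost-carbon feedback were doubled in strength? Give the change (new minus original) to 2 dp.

Original: g = 0.3719, ΔT = 2.23/(1−0.3719) = 3.5504 °C.
With doubled permafrost-carbon: g' = 0.4799, ΔT' = 2.23/(1−0.4799) = 4.2876 °C.
Change = 4.2876 − 3.5504 = 0.74 °C.

0.74 °C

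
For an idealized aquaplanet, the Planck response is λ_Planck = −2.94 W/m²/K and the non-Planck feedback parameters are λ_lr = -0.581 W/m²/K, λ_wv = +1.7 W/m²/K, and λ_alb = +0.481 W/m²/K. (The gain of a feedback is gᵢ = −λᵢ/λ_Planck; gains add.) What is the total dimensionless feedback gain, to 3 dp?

Convert to gains: g_lr = -0.581/2.94 = -0.1976; g_wv = 1.7/2.94 = 0.5782; g_alb = 0.481/2.94 = 0.1636.
Total gain g = 0.5442.

0.544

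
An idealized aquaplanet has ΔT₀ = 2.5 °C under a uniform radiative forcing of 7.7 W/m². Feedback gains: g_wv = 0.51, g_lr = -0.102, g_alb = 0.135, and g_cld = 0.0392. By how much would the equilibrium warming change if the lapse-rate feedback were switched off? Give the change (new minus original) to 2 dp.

Original: g = 0.5822, ΔT = 2.5/(1−0.5822) = 5.9837 °C.
Without lapse-rate: g' = 0.6842, ΔT' = 2.5/(1−0.6842) = 7.9164 °C.
Change = 7.9164 − 5.9837 = 1.93 °C.

1.93 °C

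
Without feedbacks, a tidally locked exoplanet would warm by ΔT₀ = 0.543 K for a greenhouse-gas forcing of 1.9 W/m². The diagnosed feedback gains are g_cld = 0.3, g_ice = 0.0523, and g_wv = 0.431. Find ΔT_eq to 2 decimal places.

2.51 K

Total gain g = 0.3 + 0.0523 + 0.431 = 0.7833.
Amplification A = 1/(1 − 0.7833) = 4.615.
ΔT = 0.543 × 4.615 = 2.51 K.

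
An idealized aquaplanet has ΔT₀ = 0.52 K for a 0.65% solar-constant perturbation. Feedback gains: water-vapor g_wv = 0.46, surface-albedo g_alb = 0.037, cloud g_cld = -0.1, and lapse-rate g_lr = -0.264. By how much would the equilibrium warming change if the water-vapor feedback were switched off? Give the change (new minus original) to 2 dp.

-0.21 K

Original: g = 0.133, ΔT = 0.52/(1−0.133) = 0.5998 K.
Without water-vapor: g' = -0.327, ΔT' = 0.52/(1+0.327) = 0.3919 K.
Change = 0.3919 − 0.5998 = -0.21 K.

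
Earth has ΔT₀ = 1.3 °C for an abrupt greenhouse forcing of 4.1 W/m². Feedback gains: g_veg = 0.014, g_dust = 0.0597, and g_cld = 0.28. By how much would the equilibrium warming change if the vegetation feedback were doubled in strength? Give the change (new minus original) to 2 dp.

0.04 °C

Original: g = 0.3537, ΔT = 1.3/(1−0.3537) = 2.0114 °C.
With doubled vegetation: g' = 0.3677, ΔT' = 1.3/(1−0.3677) = 2.0560 °C.
Change = 2.0560 − 2.0114 = 0.04 °C.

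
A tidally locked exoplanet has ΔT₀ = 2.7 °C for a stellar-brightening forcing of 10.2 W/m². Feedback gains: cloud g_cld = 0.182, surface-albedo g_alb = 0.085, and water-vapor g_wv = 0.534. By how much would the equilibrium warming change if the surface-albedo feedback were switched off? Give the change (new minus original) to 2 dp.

-4.06 °C

Original: g = 0.801, ΔT = 2.7/(1−0.801) = 13.5678 °C.
Without surface-albedo: g' = 0.716, ΔT' = 2.7/(1−0.716) = 9.5070 °C.
Change = 9.5070 − 13.5678 = -4.06 °C.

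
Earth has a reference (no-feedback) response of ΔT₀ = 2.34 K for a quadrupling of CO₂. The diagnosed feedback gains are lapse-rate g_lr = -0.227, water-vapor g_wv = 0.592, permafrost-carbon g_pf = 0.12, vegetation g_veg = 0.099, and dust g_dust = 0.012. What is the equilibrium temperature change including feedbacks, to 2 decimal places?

5.79 K

Total gain g = -0.227 + 0.592 + 0.12 + 0.099 + 0.012 = 0.596.
Amplification A = 1/(1 − 0.596) = 2.475.
ΔT = 2.34 × 2.475 = 5.79 K.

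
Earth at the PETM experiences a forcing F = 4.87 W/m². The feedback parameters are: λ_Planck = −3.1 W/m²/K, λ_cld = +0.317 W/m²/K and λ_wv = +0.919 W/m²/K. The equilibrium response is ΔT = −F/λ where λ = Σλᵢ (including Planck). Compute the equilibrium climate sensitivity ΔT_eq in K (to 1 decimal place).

2.6 K

Net feedback parameter λ = (−3.1) + (+0.317) + (+0.919) = -1.864 W/m²/K.
ΔT = −F/λ = −4.87/(-1.864) = 2.6 K.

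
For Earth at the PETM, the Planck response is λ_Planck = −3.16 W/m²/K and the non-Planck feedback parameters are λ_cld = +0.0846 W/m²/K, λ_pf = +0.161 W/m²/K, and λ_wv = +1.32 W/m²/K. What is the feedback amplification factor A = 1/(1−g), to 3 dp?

Convert to gains: g_cld = 0.0846/3.16 = 0.02677; g_pf = 0.161/3.16 = 0.05095; g_wv = 1.32/3.16 = 0.4177.
Total gain g = 0.49542.
A = 1/(1 − 0.49542) = 1.982.

1.982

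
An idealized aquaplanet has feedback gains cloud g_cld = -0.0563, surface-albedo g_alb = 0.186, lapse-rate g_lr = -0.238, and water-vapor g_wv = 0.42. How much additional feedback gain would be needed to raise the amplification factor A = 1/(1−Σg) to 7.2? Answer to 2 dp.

0.55

Current total gain = 0.3117.
Target gain for A = 7.2: g* = 1 − 1/7.2 = 0.8611.
Additional gain needed = 0.8611 − 0.3117 = 0.55.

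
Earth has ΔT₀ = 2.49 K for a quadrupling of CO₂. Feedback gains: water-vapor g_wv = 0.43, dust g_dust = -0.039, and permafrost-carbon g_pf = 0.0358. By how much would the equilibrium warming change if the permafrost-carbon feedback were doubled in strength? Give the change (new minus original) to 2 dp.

0.29 K

Original: g = 0.4268, ΔT = 2.49/(1−0.4268) = 4.3440 K.
With doubled permafrost-carbon: g' = 0.4626, ΔT' = 2.49/(1−0.4626) = 4.6334 K.
Change = 4.6334 − 4.3440 = 0.29 K.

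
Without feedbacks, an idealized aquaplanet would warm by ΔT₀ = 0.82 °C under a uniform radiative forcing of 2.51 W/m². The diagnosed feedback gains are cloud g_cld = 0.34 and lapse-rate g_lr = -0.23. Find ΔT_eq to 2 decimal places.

Total gain g = 0.34 − 0.23 = 0.11.
Amplification A = 1/(1 − 0.11) = 1.124.
ΔT = 0.82 × 1.124 = 0.92 °C.

0.92 °C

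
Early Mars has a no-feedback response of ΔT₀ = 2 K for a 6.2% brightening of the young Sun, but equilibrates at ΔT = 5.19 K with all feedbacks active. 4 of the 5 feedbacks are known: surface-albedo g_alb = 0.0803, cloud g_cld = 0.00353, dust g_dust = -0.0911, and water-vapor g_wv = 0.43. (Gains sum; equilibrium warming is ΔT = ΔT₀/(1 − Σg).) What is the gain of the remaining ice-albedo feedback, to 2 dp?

0.19

Amplification A = ΔT/ΔT₀ = 5.19/2 = 2.595.
Total gain g = 1 − 1/A = 1 − 1/2.595 = 0.6146.
Known gains sum to 0.0803 + 0.00353 − 0.0911 + 0.43 = 0.42273.
g_ice = 0.6146 − 0.42273 = 0.19.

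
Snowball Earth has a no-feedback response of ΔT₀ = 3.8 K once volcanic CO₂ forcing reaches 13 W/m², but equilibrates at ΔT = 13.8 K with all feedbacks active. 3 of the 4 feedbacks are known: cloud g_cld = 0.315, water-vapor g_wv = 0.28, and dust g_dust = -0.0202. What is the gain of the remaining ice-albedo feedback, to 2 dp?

0.15

Amplification A = ΔT/ΔT₀ = 13.8/3.8 = 3.632.
Total gain g = 1 − 1/A = 1 − 1/3.632 = 0.7247.
Known gains sum to 0.315 + 0.28 − 0.0202 = 0.5748.
g_ice = 0.7247 − 0.5748 = 0.15.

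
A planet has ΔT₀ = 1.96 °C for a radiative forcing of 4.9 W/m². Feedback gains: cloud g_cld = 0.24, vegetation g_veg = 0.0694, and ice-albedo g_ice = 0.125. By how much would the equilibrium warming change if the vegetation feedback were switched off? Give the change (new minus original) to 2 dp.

Original: g = 0.4344, ΔT = 1.96/(1−0.4344) = 3.4653 °C.
Without vegetation: g' = 0.365, ΔT' = 1.96/(1−0.365) = 3.0866 °C.
Change = 3.0866 − 3.4653 = -0.38 °C.

-0.38 °C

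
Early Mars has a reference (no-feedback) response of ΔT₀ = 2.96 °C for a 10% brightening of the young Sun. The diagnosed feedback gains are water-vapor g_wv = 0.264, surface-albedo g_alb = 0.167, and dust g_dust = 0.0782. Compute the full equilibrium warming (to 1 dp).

Total gain g = 0.264 + 0.167 + 0.0782 = 0.5092.
Amplification A = 1/(1 − 0.5092) = 2.037.
ΔT = 2.96 × 2.037 = 6.0 °C.

6.0 °C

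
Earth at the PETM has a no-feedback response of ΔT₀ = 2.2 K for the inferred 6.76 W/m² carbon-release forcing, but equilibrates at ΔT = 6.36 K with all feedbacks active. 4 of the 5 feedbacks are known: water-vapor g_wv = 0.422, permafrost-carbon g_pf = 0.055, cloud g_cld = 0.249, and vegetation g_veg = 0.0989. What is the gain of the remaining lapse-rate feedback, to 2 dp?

-0.17

Amplification A = ΔT/ΔT₀ = 6.36/2.2 = 2.891.
Total gain g = 1 − 1/A = 1 − 1/2.891 = 0.6541.
Known gains sum to 0.422 + 0.055 + 0.249 + 0.0989 = 0.8249.
g_lr = 0.6541 − 0.8249 = -0.17.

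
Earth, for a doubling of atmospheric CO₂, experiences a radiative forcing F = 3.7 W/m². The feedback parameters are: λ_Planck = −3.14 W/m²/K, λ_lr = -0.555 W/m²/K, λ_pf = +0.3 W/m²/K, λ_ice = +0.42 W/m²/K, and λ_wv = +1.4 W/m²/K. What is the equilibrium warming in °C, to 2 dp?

Net feedback parameter λ = (−3.14) + (-0.555) + (+0.3) + (+0.42) + (+1.4) = -1.575 W/m²/K.
ΔT = −F/λ = −3.7/(-1.575) = 2.35 °C.

2.35 °C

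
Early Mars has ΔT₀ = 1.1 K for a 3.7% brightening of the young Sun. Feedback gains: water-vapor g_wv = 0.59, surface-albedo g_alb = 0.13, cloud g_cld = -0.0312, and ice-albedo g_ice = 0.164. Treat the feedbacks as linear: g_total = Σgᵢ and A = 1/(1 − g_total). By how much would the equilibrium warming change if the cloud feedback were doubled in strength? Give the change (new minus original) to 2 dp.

-1.31 K

Original: g = 0.8528, ΔT = 1.1/(1−0.8528) = 7.4728 K.
With doubled cloud: g' = 0.8216, ΔT' = 1.1/(1−0.8216) = 6.1659 K.
Change = 6.1659 − 7.4728 = -1.31 K.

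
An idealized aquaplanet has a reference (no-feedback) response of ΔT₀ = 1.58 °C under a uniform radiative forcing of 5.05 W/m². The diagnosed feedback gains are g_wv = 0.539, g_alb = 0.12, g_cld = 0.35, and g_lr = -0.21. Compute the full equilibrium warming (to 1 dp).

Total gain g = 0.539 + 0.12 + 0.35 − 0.21 = 0.799.
Amplification A = 1/(1 − 0.799) = 4.975.
ΔT = 1.58 × 4.975 = 7.9 °C.

7.9 °C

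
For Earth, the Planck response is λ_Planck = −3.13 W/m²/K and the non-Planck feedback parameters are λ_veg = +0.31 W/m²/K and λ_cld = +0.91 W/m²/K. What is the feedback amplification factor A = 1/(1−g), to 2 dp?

1.64

Convert to gains: g_veg = 0.31/3.13 = 0.09904; g_cld = 0.91/3.13 = 0.2907.
Total gain g = 0.38974.
A = 1/(1 − 0.38974) = 1.64.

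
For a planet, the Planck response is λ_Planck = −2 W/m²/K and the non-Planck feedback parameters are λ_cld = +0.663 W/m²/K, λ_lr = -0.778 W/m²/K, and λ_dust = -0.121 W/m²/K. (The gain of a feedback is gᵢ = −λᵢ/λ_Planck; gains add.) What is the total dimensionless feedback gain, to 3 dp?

Convert to gains: g_cld = 0.663/2 = 0.3315; g_lr = -0.778/2 = -0.389; g_dust = -0.121/2 = -0.0605.
Total gain g = -0.118.

-0.118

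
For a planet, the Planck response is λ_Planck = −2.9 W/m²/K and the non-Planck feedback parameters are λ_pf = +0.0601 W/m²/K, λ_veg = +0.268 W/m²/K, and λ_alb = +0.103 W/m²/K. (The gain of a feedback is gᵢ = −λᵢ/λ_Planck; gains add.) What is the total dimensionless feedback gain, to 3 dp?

0.149

Convert to gains: g_pf = 0.0601/2.9 = 0.02072; g_veg = 0.268/2.9 = 0.09241; g_alb = 0.103/2.9 = 0.03552.
Total gain g = 0.14865.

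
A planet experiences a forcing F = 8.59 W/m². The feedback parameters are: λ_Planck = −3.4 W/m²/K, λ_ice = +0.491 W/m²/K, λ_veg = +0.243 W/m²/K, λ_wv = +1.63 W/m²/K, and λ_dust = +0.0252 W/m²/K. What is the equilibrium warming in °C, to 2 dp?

8.50 °C

Net feedback parameter λ = (−3.4) + (+0.491) + (+0.243) + (+1.63) + (+0.0252) = -1.0108 W/m²/K.
ΔT = −F/λ = −8.59/(-1.0108) = 8.50 °C.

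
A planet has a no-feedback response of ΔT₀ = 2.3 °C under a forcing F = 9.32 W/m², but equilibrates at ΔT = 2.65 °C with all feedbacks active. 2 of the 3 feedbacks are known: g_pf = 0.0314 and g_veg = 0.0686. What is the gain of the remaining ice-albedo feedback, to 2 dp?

0.03

Amplification A = ΔT/ΔT₀ = 2.65/2.3 = 1.152.
Total gain g = 1 − 1/A = 1 − 1/1.152 = 0.1319.
Known gains sum to 0.0314 + 0.0686 = 0.1.
g_ice = 0.1319 − 0.1 = 0.03.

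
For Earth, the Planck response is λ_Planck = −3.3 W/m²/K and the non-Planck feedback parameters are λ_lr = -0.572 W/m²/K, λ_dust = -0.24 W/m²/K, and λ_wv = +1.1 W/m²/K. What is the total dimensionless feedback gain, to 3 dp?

Convert to gains: g_lr = -0.572/3.3 = -0.1733; g_dust = -0.24/3.3 = -0.07273; g_wv = 1.1/3.3 = 0.3333.
Total gain g = 0.08727.

0.087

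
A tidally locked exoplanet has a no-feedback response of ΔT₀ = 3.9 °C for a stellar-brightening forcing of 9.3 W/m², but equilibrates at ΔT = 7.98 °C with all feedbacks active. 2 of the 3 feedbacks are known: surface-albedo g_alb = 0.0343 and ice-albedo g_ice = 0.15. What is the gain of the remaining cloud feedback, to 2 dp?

Amplification A = ΔT/ΔT₀ = 7.98/3.9 = 2.046.
Total gain g = 1 − 1/A = 1 − 1/2.046 = 0.5112.
Known gains sum to 0.0343 + 0.15 = 0.1843.
g_cld = 0.5112 − 0.1843 = 0.33.

0.33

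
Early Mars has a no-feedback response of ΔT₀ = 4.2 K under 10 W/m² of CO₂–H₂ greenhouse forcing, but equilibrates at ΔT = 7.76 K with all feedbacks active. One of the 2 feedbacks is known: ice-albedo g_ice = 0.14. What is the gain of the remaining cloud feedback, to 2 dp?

Amplification A = ΔT/ΔT₀ = 7.76/4.2 = 1.848.
Total gain g = 1 − 1/A = 1 − 1/1.848 = 0.4589.
The known gain is 0.14.
g_cld = 0.4589 − 0.14 = 0.32.

0.32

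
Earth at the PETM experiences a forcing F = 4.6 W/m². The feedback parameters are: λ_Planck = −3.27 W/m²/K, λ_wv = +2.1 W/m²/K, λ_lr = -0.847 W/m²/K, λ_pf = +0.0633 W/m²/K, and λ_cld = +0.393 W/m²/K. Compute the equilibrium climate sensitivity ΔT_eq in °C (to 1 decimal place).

Net feedback parameter λ = (−3.27) + (+2.1) + (-0.847) + (+0.0633) + (+0.393) = -1.5607 W/m²/K.
ΔT = −F/λ = −4.6/(-1.5607) = 2.9 °C.

2.9 °C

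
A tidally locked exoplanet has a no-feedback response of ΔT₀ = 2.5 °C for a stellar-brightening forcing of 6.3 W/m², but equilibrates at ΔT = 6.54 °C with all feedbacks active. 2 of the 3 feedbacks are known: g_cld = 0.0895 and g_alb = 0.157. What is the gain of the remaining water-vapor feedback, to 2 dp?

Amplification A = ΔT/ΔT₀ = 6.54/2.5 = 2.616.
Total gain g = 1 − 1/A = 1 − 1/2.616 = 0.6177.
Known gains sum to 0.0895 + 0.157 = 0.2465.
g_wv = 0.6177 − 0.2465 = 0.37.

0.37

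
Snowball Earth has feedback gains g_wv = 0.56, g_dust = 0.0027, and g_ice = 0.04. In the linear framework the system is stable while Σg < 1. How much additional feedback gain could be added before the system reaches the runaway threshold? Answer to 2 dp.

0.40

Current total gain = 0.56 + 0.0027 + 0.04 = 0.6027.
Margin to runaway = 1 − 0.6027 = 0.40.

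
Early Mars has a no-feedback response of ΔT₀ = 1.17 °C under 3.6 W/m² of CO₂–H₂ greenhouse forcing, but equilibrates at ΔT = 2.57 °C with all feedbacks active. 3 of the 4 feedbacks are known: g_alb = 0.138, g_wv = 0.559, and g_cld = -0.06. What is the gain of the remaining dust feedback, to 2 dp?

-0.09

Amplification A = ΔT/ΔT₀ = 2.57/1.17 = 2.197.
Total gain g = 1 − 1/A = 1 − 1/2.197 = 0.5448.
Known gains sum to 0.138 + 0.559 − 0.06 = 0.637.
g_dust = 0.5448 − 0.637 = -0.09.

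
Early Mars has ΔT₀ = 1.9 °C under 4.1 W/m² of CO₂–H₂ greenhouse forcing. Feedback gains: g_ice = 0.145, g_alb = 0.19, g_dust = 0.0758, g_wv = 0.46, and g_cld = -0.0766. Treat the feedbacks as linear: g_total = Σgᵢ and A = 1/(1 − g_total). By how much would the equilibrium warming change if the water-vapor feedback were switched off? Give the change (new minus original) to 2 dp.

-6.38 °C

Original: g = 0.7942, ΔT = 1.9/(1−0.7942) = 9.2323 °C.
Without water-vapor: g' = 0.3342, ΔT' = 1.9/(1−0.3342) = 2.8537 °C.
Change = 2.8537 − 9.2323 = -6.38 °C.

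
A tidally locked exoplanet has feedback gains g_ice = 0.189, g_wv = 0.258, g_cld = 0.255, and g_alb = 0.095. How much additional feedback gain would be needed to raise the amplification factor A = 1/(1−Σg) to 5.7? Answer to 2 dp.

0.03

Current total gain = 0.797.
Target gain for A = 5.7: g* = 1 − 1/5.7 = 0.8246.
Additional gain needed = 0.8246 − 0.797 = 0.03.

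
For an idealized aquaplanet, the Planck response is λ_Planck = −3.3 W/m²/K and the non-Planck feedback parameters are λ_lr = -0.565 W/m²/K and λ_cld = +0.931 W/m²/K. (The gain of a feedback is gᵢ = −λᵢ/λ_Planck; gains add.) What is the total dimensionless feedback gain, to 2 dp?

0.11

Convert to gains: g_lr = -0.565/3.3 = -0.1712; g_cld = 0.931/3.3 = 0.2821.
Total gain g = 0.1109.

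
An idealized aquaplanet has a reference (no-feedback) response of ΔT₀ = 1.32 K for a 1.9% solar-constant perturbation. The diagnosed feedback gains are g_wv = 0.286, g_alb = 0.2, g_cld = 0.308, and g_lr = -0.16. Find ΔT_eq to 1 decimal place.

Total gain g = 0.286 + 0.2 + 0.308 − 0.16 = 0.634.
Amplification A = 1/(1 − 0.634) = 2.732.
ΔT = 1.32 × 2.732 = 3.6 K.

3.6 K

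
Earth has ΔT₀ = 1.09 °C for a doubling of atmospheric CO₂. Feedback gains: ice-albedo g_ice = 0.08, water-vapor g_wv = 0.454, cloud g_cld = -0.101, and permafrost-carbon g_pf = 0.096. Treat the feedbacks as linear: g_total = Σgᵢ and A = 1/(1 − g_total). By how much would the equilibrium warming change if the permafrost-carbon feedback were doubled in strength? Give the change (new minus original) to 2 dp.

0.59 °C

Original: g = 0.529, ΔT = 1.09/(1−0.529) = 2.3142 °C.
With doubled permafrost-carbon: g' = 0.625, ΔT' = 1.09/(1−0.625) = 2.9067 °C.
Change = 2.9067 − 2.3142 = 0.59 °C.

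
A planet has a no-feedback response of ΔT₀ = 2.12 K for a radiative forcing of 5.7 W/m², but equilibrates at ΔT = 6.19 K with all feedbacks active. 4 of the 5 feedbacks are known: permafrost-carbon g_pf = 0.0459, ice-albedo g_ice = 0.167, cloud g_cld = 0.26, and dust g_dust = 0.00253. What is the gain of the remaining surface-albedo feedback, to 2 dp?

Amplification A = ΔT/ΔT₀ = 6.19/2.12 = 2.92.
Total gain g = 1 − 1/A = 1 − 1/2.92 = 0.6575.
Known gains sum to 0.0459 + 0.167 + 0.26 + 0.00253 = 0.47543.
g_alb = 0.6575 − 0.47543 = 0.18.

0.18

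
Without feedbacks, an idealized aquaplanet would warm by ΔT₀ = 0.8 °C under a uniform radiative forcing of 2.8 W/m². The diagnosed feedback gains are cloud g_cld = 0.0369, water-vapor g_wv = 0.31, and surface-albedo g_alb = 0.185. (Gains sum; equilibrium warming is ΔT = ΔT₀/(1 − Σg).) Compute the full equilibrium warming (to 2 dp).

1.71 °C

Total gain g = 0.0369 + 0.31 + 0.185 = 0.5319.
Amplification A = 1/(1 − 0.5319) = 2.136.
ΔT = 0.8 × 2.136 = 1.71 °C.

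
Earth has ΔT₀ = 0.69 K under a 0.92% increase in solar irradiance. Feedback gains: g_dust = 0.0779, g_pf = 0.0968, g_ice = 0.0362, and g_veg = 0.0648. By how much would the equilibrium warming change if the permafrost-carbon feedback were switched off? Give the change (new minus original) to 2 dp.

Original: g = 0.2757, ΔT = 0.69/(1−0.2757) = 0.9526 K.
Without permafrost-carbon: g' = 0.1789, ΔT' = 0.69/(1−0.1789) = 0.8403 K.
Change = 0.8403 − 0.9526 = -0.11 K.

-0.11 K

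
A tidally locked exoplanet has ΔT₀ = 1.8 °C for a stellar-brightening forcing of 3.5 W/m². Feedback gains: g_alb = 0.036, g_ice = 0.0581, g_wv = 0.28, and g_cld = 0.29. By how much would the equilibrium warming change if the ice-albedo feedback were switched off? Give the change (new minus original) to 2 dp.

-0.79 °C

Original: g = 0.6641, ΔT = 1.8/(1−0.6641) = 5.3587 °C.
Without ice-albedo: g' = 0.606, ΔT' = 1.8/(1−0.606) = 4.5685 °C.
Change = 4.5685 − 5.3587 = -0.79 °C.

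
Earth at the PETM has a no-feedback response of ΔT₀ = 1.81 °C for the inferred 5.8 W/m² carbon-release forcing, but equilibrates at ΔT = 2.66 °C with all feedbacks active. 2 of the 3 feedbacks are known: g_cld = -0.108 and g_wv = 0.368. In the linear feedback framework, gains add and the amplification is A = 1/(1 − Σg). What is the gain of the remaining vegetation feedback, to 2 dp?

Amplification A = ΔT/ΔT₀ = 2.66/1.81 = 1.47.
Total gain g = 1 − 1/A = 1 − 1/1.47 = 0.3197.
Known gains sum to -0.108 + 0.368 = 0.26.
g_veg = 0.3197 − 0.26 = 0.06.

0.06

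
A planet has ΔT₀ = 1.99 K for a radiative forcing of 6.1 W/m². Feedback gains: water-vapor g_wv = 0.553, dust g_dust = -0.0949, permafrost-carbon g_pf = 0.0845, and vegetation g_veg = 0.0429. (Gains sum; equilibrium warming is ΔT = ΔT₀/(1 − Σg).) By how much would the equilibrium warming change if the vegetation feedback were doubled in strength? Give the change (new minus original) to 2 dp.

Original: g = 0.5855, ΔT = 1.99/(1−0.5855) = 4.8010 K.
With doubled vegetation: g' = 0.6284, ΔT' = 1.99/(1−0.6284) = 5.3552 K.
Change = 5.3552 − 4.8010 = 0.55 K.

0.55 K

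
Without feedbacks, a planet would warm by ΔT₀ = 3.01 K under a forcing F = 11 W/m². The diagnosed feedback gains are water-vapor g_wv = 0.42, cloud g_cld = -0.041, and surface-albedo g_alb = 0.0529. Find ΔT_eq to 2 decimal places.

Total gain g = 0.42 − 0.041 + 0.0529 = 0.4319.
Amplification A = 1/(1 − 0.4319) = 1.76.
ΔT = 3.01 × 1.76 = 5.30 K.

5.30 K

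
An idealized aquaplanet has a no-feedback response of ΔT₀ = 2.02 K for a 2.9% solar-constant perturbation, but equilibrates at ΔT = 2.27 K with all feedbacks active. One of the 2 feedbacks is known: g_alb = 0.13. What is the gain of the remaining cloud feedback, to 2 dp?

Amplification A = ΔT/ΔT₀ = 2.27/2.02 = 1.124.
Total gain g = 1 − 1/A = 1 − 1/1.124 = 0.1103.
The known gain is 0.13.
g_cld = 0.1103 − 0.13 = -0.02.

-0.02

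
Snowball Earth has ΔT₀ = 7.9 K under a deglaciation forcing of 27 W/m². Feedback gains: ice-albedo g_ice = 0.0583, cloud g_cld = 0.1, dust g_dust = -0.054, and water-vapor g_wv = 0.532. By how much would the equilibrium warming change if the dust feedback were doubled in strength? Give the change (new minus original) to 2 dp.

Original: g = 0.6363, ΔT = 7.9/(1−0.6363) = 21.7212 K.
With doubled dust: g' = 0.5823, ΔT' = 7.9/(1−0.5823) = 18.9131 K.
Change = 18.9131 − 21.7212 = -2.81 K.

-2.81 K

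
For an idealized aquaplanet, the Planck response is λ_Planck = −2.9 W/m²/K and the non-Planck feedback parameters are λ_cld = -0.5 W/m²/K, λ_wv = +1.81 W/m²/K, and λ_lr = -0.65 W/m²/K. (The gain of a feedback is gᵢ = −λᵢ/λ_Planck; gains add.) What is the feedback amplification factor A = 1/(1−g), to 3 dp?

1.295

Convert to gains: g_cld = -0.5/2.9 = -0.1724; g_wv = 1.81/2.9 = 0.6241; g_lr = -0.65/2.9 = -0.2241.
Total gain g = 0.2276.
A = 1/(1 − 0.2276) = 1.295.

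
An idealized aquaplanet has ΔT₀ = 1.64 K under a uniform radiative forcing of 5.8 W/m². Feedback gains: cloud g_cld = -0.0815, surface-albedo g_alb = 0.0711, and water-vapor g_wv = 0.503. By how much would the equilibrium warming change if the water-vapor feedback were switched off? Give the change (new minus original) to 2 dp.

-1.61 K

Original: g = 0.4926, ΔT = 1.64/(1−0.4926) = 3.2322 K.
Without water-vapor: g' = -0.0104, ΔT' = 1.64/(1+0.0104) = 1.6231 K.
Change = 1.6231 − 3.2322 = -1.61 K.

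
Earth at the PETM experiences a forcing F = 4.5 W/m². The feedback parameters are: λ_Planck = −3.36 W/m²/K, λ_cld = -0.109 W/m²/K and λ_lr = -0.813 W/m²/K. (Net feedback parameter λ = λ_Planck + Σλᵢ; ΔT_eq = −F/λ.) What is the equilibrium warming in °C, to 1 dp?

Net feedback parameter λ = (−3.36) + (-0.109) + (-0.813) = -4.282 W/m²/K.
ΔT = −F/λ = −4.5/(-4.282) = 1.1 °C.

1.1 °C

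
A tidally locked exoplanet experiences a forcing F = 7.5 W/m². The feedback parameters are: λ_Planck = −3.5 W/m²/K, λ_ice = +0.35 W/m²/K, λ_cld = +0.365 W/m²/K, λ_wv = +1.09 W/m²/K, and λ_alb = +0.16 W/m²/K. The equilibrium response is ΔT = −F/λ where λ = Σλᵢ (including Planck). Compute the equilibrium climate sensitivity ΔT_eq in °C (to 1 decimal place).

Net feedback parameter λ = (−3.5) + (+0.35) + (+0.365) + (+1.09) + (+0.16) = -1.535 W/m²/K.
ΔT = −F/λ = −7.5/(-1.535) = 4.9 °C.

4.9 °C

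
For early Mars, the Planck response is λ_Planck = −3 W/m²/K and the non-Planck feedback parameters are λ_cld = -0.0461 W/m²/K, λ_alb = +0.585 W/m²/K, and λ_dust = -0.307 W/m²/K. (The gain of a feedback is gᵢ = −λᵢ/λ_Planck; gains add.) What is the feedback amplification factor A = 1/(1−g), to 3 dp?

Convert to gains: g_cld = -0.0461/3 = -0.01537; g_alb = 0.585/3 = 0.195; g_dust = -0.307/3 = -0.1023.
Total gain g = 0.07733.
A = 1/(1 − 0.07733) = 1.084.

1.084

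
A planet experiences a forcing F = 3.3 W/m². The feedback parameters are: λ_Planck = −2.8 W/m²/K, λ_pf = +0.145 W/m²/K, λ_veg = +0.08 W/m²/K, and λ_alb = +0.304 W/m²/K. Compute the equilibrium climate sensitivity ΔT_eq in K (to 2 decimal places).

Net feedback parameter λ = (−2.8) + (+0.145) + (+0.08) + (+0.304) = -2.271 W/m²/K.
ΔT = −F/λ = −3.3/(-2.271) = 1.45 K.

1.45 K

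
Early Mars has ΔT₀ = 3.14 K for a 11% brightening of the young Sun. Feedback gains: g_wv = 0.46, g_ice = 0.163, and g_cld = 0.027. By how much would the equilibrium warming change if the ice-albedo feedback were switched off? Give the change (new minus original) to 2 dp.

Original: g = 0.65, ΔT = 3.14/(1−0.65) = 8.9714 K.
Without ice-albedo: g' = 0.487, ΔT' = 3.14/(1−0.487) = 6.1209 K.
Change = 6.1209 − 8.9714 = -2.85 K.

-2.85 K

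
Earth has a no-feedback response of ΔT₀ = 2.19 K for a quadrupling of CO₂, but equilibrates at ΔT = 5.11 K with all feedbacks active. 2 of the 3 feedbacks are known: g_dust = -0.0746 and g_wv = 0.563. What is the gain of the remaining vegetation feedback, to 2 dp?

0.08

Amplification A = ΔT/ΔT₀ = 5.11/2.19 = 2.333.
Total gain g = 1 − 1/A = 1 − 1/2.333 = 0.5714.
Known gains sum to -0.0746 + 0.563 = 0.4884.
g_veg = 0.5714 − 0.4884 = 0.08.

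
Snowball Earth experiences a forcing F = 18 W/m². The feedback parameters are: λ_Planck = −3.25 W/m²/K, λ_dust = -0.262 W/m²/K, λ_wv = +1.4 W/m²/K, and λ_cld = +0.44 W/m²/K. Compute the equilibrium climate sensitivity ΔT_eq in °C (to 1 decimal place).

Net feedback parameter λ = (−3.25) + (-0.262) + (+1.4) + (+0.44) = -1.672 W/m²/K.
ΔT = −F/λ = −18/(-1.672) = 10.8 °C.

10.8 °C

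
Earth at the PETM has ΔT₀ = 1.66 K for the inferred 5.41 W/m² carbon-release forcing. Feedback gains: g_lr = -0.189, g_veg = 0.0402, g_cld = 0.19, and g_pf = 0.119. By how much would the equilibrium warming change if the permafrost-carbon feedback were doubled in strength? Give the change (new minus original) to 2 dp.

Original: g = 0.1602, ΔT = 1.66/(1−0.1602) = 1.9767 K.
With doubled permafrost-carbon: g' = 0.2792, ΔT' = 1.66/(1−0.2792) = 2.3030 K.
Change = 2.3030 − 1.9767 = 0.33 K.

0.33 K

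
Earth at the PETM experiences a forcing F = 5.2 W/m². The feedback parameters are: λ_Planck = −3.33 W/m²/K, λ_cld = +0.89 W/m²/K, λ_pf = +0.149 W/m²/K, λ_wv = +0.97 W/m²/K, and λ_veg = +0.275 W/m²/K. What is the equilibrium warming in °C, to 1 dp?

Net feedback parameter λ = (−3.33) + (+0.89) + (+0.149) + (+0.97) + (+0.275) = -1.046 W/m²/K.
ΔT = −F/λ = −5.2/(-1.046) = 5.0 °C.

5.0 °C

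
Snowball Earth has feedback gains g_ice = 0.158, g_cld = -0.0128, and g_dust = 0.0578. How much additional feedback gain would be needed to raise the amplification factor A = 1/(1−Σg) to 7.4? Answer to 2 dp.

Current total gain = 0.203.
Target gain for A = 7.4: g* = 1 − 1/7.4 = 0.8649.
Additional gain needed = 0.8649 − 0.203 = 0.66.

0.66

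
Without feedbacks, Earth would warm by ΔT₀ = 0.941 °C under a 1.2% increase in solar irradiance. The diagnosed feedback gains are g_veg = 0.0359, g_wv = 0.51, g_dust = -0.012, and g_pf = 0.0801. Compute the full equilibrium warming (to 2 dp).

Total gain g = 0.0359 + 0.51 − 0.012 + 0.0801 = 0.614.
Amplification A = 1/(1 − 0.614) = 2.591.
ΔT = 0.941 × 2.591 = 2.44 °C.

2.44 °C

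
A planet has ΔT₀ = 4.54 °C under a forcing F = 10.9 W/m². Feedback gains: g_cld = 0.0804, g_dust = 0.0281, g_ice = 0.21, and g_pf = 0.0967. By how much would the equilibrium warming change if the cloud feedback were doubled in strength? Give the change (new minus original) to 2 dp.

Original: g = 0.4152, ΔT = 4.54/(1−0.4152) = 7.7633 °C.
With doubled cloud: g' = 0.4956, ΔT' = 4.54/(1−0.4956) = 9.0008 °C.
Change = 9.0008 − 7.7633 = 1.24 °C.

1.24 °C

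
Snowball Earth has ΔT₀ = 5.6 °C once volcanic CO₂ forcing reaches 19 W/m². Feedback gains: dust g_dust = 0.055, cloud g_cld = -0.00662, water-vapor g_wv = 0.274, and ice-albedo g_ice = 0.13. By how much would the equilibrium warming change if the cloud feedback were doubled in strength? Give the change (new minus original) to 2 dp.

Original: g = 0.45238, ΔT = 5.6/(1−0.45238) = 10.2261 °C.
With doubled cloud: g' = 0.44576, ΔT' = 5.6/(1−0.44576) = 10.1039 °C.
Change = 10.1039 − 10.2261 = -0.12 °C.

-0.12 °C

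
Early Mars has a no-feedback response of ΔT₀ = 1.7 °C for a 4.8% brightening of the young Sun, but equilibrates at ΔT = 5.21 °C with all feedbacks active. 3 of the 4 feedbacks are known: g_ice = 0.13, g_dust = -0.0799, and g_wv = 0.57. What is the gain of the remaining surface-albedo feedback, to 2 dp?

0.05

Amplification A = ΔT/ΔT₀ = 5.21/1.7 = 3.065.
Total gain g = 1 − 1/A = 1 − 1/3.065 = 0.6737.
Known gains sum to 0.13 − 0.0799 + 0.57 = 0.6201.
g_alb = 0.6737 − 0.6201 = 0.05.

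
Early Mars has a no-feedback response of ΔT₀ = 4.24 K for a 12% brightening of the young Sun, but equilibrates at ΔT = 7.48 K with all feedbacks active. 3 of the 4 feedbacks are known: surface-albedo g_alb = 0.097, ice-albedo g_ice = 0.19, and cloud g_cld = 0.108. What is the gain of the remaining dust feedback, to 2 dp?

Amplification A = ΔT/ΔT₀ = 7.48/4.24 = 1.764.
Total gain g = 1 − 1/A = 1 − 1/1.764 = 0.4331.
Known gains sum to 0.097 + 0.19 + 0.108 = 0.395.
g_dust = 0.4331 − 0.395 = 0.04.

0.04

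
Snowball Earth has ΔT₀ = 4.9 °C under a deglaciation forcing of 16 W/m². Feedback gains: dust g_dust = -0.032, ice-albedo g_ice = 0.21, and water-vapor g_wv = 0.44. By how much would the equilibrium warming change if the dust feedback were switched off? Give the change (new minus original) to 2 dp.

Original: g = 0.618, ΔT = 4.9/(1−0.618) = 12.8272 °C.
Without dust: g' = 0.65, ΔT' = 4.9/(1−0.65) = 14.0000 °C.
Change = 14.0000 − 12.8272 = 1.17 °C.

1.17 °C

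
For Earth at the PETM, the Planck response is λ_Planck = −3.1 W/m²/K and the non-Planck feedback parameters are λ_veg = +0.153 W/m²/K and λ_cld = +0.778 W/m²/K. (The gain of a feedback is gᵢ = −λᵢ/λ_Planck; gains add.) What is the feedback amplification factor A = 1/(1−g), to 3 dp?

Convert to gains: g_veg = 0.153/3.1 = 0.04935; g_cld = 0.778/3.1 = 0.251.
Total gain g = 0.30035.
A = 1/(1 − 0.30035) = 1.429.

1.429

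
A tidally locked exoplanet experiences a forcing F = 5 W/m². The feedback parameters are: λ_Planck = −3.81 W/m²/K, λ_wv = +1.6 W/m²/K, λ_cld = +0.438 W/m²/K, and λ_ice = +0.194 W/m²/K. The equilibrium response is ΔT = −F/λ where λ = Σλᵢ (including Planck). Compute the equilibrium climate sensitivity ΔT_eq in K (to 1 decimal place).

3.2 K

Net feedback parameter λ = (−3.81) + (+1.6) + (+0.438) + (+0.194) = -1.578 W/m²/K.
ΔT = −F/λ = −5/(-1.578) = 3.2 K.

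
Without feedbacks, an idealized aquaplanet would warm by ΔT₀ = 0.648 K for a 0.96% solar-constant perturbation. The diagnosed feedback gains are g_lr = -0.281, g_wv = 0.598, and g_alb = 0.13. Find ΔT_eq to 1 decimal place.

1.2 K

Total gain g = -0.281 + 0.598 + 0.13 = 0.447.
Amplification A = 1/(1 − 0.447) = 1.808.
ΔT = 0.648 × 1.808 = 1.2 K.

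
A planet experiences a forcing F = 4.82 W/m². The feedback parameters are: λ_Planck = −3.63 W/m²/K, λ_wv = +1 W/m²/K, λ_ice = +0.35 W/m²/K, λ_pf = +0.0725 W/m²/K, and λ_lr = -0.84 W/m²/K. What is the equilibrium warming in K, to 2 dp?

1.58 K

Net feedback parameter λ = (−3.63) + (+1) + (+0.35) + (+0.0725) + (-0.84) = -3.0475 W/m²/K.
ΔT = −F/λ = −4.82/(-3.0475) = 1.58 K.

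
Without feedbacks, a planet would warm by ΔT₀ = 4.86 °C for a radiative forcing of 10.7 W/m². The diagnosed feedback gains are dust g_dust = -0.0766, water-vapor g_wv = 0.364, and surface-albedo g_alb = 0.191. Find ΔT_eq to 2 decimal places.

9.32 °C

Total gain g = -0.0766 + 0.364 + 0.191 = 0.4784.
Amplification A = 1/(1 − 0.4784) = 1.917.
ΔT = 4.86 × 1.917 = 9.32 °C.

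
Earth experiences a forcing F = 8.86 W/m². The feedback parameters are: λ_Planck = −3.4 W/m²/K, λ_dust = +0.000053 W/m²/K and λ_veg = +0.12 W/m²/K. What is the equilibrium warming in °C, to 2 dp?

2.70 °C

Net feedback parameter λ = (−3.4) + (+0.000053) + (+0.12) = -3.279947 W/m²/K.
ΔT = −F/λ = −8.86/(-3.279947) = 2.70 °C.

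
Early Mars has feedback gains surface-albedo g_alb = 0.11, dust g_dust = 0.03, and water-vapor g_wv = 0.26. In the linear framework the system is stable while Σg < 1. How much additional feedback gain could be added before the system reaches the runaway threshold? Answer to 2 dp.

0.60

Current total gain = 0.11 + 0.03 + 0.26 = 0.4.
Margin to runaway = 1 − 0.4 = 0.60.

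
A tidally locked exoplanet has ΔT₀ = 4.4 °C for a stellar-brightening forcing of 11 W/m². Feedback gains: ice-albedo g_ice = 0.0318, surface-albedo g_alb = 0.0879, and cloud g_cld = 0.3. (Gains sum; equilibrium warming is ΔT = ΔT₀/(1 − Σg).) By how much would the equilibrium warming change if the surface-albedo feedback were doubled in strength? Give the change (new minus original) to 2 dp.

Original: g = 0.4197, ΔT = 4.4/(1−0.4197) = 7.5823 °C.
With doubled surface-albedo: g' = 0.5076, ΔT' = 4.4/(1−0.5076) = 8.9358 °C.
Change = 8.9358 − 7.5823 = 1.35 °C.

1.35 °C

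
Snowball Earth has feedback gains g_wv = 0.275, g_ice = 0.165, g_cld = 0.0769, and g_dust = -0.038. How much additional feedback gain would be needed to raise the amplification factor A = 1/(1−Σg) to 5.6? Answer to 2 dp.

0.34

Current total gain = 0.4789.
Target gain for A = 5.6: g* = 1 − 1/5.6 = 0.8214.
Additional gain needed = 0.8214 − 0.4789 = 0.34.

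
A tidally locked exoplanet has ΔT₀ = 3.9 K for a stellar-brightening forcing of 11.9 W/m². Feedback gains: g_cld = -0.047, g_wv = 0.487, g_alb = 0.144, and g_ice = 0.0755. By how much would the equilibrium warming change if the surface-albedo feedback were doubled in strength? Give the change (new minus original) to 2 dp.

Original: g = 0.6595, ΔT = 3.9/(1−0.6595) = 11.4537 K.
With doubled surface-albedo: g' = 0.8035, ΔT' = 3.9/(1−0.8035) = 19.8473 K.
Change = 19.8473 − 11.4537 = 8.39 K.

8.39 K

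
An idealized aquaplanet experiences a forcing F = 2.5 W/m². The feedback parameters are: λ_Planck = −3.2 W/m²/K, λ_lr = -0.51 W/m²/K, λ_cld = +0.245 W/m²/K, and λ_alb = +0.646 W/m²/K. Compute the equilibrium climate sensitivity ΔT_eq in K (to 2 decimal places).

0.89 K

Net feedback parameter λ = (−3.2) + (-0.51) + (+0.245) + (+0.646) = -2.819 W/m²/K.
ΔT = −F/λ = −2.5/(-2.819) = 0.89 K.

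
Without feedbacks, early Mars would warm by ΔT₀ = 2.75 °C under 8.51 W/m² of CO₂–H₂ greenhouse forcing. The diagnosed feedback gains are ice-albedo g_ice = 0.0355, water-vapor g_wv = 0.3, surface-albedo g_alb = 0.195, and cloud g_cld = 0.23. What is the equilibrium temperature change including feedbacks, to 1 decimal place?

Total gain g = 0.0355 + 0.3 + 0.195 + 0.23 = 0.7605.
Amplification A = 1/(1 − 0.7605) = 4.175.
ΔT = 2.75 × 4.175 = 11.5 °C.

11.5 °C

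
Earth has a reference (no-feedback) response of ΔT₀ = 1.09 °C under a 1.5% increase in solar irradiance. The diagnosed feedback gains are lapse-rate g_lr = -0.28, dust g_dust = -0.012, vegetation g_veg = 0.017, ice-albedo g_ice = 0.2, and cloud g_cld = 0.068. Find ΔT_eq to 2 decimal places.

1.08 °C

Total gain g = -0.28 − 0.012 + 0.017 + 0.2 + 0.068 = -0.007.
Amplification A = 1/(1 + 0.007) = 0.993.
ΔT = 1.09 × 0.993 = 1.08 °C.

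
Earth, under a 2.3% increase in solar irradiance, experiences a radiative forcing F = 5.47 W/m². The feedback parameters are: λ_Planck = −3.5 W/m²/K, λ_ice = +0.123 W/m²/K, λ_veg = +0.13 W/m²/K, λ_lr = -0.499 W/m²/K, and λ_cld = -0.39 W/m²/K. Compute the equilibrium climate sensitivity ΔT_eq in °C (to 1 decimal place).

Net feedback parameter λ = (−3.5) + (+0.123) + (+0.13) + (-0.499) + (-0.39) = -4.136 W/m²/K.
ΔT = −F/λ = −5.47/(-4.136) = 1.3 °C.

1.3 °C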